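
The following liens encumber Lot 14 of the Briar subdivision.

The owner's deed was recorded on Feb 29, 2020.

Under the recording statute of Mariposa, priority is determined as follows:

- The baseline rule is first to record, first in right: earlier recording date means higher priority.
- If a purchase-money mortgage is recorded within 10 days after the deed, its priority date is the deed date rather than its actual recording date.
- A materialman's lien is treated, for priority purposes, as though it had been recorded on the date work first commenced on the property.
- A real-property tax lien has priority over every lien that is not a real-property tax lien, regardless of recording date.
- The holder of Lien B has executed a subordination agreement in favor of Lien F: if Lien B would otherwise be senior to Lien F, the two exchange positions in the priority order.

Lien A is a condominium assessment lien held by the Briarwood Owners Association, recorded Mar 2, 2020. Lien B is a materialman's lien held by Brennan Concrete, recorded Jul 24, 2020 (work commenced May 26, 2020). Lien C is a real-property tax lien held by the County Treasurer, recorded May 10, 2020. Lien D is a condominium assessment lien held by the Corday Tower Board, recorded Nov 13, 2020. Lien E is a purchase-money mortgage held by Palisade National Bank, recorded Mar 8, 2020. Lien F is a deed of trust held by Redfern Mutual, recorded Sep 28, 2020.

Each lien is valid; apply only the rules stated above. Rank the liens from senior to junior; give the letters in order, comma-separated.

C, E, A, F, B, D

Effective dates: B relates back to May 26, 2020 (work commenced); E's effective date is the deed date, Feb 29, 2020.
C is a real-property tax lien and takes priority over every other lien.
Remaining liens by effective date: E (Feb 29, 2020), A (Mar 2, 2020), B (May 26, 2020), F (Sep 28, 2020), D (Nov 13, 2020).
B is senior to F before the subordination, so the two trade places.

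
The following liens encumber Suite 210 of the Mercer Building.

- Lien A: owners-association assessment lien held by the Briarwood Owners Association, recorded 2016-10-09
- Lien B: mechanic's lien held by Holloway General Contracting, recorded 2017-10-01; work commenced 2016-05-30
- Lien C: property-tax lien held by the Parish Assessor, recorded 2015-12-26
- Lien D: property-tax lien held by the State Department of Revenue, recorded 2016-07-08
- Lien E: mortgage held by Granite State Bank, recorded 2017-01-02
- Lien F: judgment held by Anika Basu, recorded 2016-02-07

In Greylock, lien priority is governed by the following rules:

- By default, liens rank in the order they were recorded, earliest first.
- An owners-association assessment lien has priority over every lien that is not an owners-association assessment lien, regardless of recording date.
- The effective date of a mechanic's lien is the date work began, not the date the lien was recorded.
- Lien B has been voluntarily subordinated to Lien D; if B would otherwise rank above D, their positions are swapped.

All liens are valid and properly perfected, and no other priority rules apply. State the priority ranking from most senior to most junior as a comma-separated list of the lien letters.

A, C, F, D, B, E

Adjusting effective dates: B is treated as recorded 2016-05-30, the work-commencement date.
As an owners-association assessment lien, A is senior to every other lien.
Remaining liens by effective date: C (2015-12-26), F (2016-02-07), B (2016-05-30), D (2016-07-08), E (2017-01-02).
B would otherwise be senior to D, so under the subordination agreement B and D exchange positions.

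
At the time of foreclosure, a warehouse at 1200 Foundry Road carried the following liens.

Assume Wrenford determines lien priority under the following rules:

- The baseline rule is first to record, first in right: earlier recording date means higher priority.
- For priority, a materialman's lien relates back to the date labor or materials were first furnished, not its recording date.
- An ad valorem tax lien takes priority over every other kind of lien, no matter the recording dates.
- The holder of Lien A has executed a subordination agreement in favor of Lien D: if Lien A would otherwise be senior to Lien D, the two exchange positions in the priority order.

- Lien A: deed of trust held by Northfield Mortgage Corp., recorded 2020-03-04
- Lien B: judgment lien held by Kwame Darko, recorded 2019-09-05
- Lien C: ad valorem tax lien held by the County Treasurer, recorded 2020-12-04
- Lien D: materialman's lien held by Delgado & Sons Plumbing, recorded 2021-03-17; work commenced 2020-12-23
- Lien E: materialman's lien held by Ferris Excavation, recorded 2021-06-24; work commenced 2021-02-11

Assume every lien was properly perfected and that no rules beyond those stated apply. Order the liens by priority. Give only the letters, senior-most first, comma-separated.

C, B, D, A, E

First, effective dates: D is treated as recorded 2020-12-23, the work-commencement date; E relates back to 2021-02-11 (work commenced).
C, as an ad valorem tax lien, has superpriority and ranks first.
The other liens, earliest effective date first: B (2019-09-05), A (2020-03-04), D (2020-12-23), E (2021-02-11).
A is senior to D before the subordination, so the two trade places.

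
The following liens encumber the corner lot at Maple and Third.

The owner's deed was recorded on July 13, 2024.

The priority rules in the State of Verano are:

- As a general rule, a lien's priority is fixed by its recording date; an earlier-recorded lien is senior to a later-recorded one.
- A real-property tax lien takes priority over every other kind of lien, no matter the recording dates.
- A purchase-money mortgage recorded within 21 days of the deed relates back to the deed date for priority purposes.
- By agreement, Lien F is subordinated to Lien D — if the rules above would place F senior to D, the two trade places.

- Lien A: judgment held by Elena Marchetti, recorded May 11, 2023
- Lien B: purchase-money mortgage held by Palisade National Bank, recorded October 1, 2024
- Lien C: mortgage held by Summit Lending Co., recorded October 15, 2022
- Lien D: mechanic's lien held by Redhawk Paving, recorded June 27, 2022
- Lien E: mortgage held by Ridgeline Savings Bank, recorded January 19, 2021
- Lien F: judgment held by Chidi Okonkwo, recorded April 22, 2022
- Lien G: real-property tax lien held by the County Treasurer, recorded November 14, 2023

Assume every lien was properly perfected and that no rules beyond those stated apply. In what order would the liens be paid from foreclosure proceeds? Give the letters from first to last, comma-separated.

First, effective dates: B was recorded 80 days after the deed — beyond 21 days — so no relation-back applies.
G is a real-property tax lien, so it outranks all other liens regardless of date.
Among the remaining liens, by effective date: E (January 19, 2021), F (April 22, 2022), D (June 27, 2022), C (October 15, 2022), A (May 11, 2023), B (October 1, 2024).
The subordination applies — F was senior to D — so F and D swap.

G, E, D, F, C, A, B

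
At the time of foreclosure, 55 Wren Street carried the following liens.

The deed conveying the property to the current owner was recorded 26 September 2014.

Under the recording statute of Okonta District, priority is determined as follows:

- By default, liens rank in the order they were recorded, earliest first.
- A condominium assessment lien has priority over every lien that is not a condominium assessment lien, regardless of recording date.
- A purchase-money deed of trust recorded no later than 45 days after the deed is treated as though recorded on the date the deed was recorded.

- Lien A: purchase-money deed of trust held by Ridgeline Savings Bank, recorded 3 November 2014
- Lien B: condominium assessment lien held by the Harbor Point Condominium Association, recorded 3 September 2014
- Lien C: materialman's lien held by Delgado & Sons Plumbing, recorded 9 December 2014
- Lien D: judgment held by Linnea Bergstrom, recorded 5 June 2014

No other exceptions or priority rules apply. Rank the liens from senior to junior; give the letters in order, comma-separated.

Effective dates: A was recorded within the 45-day window, so its effective date is the deed date 26 September 2014.
As a condominium assessment lien, B is senior to every other lien.
Ordering the rest by effective date: D (5 June 2014), A (26 September 2014), C (9 December 2014).

B, D, A, C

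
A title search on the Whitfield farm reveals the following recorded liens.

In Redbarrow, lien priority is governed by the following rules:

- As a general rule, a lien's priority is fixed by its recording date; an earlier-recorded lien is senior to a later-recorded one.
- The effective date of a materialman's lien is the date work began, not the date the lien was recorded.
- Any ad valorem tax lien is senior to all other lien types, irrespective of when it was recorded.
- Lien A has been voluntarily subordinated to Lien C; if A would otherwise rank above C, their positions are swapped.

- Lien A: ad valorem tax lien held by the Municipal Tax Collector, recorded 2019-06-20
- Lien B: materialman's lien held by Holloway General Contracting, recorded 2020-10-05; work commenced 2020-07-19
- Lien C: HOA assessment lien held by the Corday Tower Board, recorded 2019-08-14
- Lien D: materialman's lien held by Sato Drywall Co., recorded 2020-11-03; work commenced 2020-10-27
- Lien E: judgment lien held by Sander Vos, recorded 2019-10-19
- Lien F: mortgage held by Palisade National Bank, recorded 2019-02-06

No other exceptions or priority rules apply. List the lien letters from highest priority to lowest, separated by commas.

C, F, A, E, B, D

Effective dates: B is treated as recorded 2020-07-19, the work-commencement date; D relates back to 2020-10-27 (work commenced).
As an ad valorem tax lien, A is senior to every other lien.
Ordering the rest by effective date: F (2019-02-06), C (2019-08-14), E (2019-10-19), B (2020-07-19), D (2020-10-27).
The subordination applies — A was senior to C — so A and C swap.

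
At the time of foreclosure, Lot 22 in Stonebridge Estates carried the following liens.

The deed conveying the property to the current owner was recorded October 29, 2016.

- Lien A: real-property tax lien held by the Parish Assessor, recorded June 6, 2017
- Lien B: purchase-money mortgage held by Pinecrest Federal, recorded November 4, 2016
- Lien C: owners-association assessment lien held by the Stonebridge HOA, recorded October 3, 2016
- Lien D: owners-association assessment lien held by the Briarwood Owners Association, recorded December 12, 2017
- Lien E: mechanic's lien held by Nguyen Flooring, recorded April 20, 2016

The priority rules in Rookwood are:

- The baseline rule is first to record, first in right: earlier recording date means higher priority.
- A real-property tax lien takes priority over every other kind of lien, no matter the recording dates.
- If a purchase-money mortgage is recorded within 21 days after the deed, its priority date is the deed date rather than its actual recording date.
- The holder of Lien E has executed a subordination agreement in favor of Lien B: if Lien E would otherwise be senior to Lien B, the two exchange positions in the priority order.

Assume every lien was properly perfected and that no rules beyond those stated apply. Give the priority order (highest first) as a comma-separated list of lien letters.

Adjusting effective dates: B's effective date is the deed date, October 29, 2016.
As a real-property tax lien, A is senior to every other lien.
Remaining liens by effective date: E (April 20, 2016), C (October 3, 2016), B (October 29, 2016), D (December 12, 2017).
Because E would otherwise rank above B, the subordination swaps them.

A, B, C, E, D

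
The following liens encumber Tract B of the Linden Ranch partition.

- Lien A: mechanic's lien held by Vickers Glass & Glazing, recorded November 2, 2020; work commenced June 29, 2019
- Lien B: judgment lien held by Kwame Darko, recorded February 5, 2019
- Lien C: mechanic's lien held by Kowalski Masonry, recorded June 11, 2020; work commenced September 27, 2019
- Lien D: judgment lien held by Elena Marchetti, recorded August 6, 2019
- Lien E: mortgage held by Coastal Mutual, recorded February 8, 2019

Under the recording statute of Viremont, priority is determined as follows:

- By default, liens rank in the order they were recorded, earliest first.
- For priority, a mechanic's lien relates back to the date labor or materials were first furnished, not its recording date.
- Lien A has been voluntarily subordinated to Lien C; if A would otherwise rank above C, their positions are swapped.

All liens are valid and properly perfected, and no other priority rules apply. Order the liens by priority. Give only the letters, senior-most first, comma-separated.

B, E, C, D, A

First, effective dates: A relates back to June 29, 2019 (work commenced); C is treated as recorded September 27, 2019, the work-commencement date.
Sorted by effective date: B (February 5, 2019), E (February 8, 2019), A (June 29, 2019), D (August 6, 2019), C (September 27, 2019).
The subordination applies — A was senior to C — so A and C swap.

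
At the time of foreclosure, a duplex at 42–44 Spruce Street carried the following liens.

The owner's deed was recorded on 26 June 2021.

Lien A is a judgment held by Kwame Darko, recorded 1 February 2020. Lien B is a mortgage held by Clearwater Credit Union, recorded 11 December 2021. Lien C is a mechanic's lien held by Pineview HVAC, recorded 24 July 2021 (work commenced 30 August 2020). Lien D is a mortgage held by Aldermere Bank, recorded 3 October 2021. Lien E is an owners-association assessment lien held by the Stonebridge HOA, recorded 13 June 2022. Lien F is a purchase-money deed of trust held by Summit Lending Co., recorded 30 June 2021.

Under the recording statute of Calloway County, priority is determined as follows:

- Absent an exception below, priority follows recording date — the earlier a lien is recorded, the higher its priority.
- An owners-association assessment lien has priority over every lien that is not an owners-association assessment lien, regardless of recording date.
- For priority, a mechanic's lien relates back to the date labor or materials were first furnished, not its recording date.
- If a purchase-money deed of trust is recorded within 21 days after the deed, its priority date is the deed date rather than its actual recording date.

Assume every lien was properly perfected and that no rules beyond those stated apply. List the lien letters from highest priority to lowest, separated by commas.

E, A, C, F, D, B

Effective dates after the stated exceptions: C relates back to 30 August 2020 (work commenced); F's effective date is the deed date, 26 June 2021.
As an owners-association assessment lien, E is senior to every other lien.
The other liens, earliest effective date first: A (1 February 2020), C (30 August 2020), F (26 June 2021), D (3 October 2021), B (11 December 2021).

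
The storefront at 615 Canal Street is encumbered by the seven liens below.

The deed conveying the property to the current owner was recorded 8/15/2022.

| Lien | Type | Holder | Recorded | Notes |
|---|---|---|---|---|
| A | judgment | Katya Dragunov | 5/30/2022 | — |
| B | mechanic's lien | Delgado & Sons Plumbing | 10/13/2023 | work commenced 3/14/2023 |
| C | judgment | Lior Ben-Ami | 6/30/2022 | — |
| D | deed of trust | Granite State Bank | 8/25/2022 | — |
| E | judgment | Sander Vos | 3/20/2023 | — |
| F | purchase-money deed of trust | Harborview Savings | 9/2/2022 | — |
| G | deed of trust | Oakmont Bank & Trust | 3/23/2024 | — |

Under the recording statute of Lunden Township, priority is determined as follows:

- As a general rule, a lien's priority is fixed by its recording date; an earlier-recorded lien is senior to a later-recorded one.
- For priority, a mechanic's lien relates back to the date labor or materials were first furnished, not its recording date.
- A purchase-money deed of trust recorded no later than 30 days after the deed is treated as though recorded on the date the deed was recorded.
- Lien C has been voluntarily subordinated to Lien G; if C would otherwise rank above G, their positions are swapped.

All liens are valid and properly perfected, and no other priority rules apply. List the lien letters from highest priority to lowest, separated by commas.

A, G, F, D, B, E, C

Effective dates: B's effective date is 3/14/2023, when work began; F relates back to the deed date 8/15/2022.
By effective date, earliest first: A (5/30/2022), C (6/30/2022), F (8/15/2022), D (8/25/2022), B (3/14/2023), E (3/20/2023), G (3/23/2024).
The subordination applies — C was senior to G — so C and G swap.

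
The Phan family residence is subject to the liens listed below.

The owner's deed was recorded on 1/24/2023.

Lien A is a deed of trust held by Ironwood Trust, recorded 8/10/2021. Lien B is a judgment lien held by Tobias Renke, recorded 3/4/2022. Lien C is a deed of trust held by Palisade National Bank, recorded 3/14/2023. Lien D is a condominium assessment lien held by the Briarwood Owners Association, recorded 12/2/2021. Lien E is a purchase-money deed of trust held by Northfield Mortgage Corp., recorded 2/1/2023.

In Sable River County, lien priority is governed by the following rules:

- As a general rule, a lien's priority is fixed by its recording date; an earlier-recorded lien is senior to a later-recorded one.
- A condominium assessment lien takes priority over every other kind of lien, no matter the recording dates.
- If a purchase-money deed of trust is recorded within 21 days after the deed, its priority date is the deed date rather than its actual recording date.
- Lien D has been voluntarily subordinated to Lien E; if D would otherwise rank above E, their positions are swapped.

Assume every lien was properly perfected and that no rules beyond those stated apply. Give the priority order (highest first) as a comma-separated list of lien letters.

E, A, B, D, C

Adjusting effective dates: E was recorded within the 21-day window, so its effective date is the deed date 1/24/2023.
D is a condominium assessment lien, so it outranks all other liens regardless of date.
Remaining liens by effective date: A (8/10/2021), B (3/4/2022), E (1/24/2023), C (3/14/2023).
D is senior to E before the subordination, so the two trade places.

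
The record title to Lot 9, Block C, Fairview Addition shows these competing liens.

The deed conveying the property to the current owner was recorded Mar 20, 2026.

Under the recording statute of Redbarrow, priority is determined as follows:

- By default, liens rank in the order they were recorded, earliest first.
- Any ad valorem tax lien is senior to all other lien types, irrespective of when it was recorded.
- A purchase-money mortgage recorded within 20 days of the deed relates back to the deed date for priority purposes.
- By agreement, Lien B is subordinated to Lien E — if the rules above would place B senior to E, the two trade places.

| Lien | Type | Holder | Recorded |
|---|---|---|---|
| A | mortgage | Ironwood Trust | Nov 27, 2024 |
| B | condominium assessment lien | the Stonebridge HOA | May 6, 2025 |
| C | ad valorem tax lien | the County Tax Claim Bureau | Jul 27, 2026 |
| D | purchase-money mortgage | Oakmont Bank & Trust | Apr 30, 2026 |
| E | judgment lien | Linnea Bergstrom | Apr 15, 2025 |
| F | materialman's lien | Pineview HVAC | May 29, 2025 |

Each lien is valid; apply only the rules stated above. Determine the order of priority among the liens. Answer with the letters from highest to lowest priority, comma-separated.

C, A, E, B, F, D

Adjusting effective dates: D missed the 20-day window (41 days after the deed), so its recording date stands.
C, as an ad valorem tax lien, has superpriority and ranks first.
Remaining liens by effective date: A (Nov 27, 2024), E (Apr 15, 2025), B (May 6, 2025), F (May 29, 2025), D (Apr 30, 2026).
Since B is not senior to E, the subordination leaves the order unchanged.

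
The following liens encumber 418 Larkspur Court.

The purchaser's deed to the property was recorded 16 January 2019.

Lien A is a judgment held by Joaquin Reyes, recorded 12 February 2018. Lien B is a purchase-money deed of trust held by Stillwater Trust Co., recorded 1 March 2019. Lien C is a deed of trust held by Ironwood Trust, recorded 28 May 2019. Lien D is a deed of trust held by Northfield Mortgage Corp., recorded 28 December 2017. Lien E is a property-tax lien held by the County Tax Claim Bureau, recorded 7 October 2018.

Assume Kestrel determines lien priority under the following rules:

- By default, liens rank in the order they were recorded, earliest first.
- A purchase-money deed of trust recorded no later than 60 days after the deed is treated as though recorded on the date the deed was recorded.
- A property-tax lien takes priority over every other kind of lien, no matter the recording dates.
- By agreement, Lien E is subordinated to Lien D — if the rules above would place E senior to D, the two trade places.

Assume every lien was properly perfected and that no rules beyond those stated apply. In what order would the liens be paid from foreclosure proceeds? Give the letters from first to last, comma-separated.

Adjusting effective dates: B was recorded within the 60-day window, so its effective date is the deed date 16 January 2019.
E, as a property-tax lien, has superpriority and ranks first.
Ordering the rest by effective date: D (28 December 2017), A (12 February 2018), B (16 January 2019), C (28 May 2019).
E would otherwise be senior to D, so under the subordination agreement E and D exchange positions.

D, E, A, B, C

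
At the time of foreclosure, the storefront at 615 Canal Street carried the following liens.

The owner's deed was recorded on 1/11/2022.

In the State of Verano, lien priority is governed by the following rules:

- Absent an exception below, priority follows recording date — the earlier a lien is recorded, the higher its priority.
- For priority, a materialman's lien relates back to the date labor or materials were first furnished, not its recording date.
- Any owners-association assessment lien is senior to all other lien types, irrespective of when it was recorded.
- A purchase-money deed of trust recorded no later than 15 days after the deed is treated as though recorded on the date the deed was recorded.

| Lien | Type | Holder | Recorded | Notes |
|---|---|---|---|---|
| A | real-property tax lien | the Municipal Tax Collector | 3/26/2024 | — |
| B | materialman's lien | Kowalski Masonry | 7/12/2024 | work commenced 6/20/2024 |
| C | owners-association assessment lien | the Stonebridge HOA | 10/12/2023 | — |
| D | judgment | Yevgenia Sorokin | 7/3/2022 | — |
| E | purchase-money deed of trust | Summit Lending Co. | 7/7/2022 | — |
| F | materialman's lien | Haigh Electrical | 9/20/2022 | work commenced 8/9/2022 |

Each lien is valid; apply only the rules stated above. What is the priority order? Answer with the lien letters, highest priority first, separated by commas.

C, D, E, F, A, B

First, effective dates: B's effective date is 6/20/2024, when work began; E was recorded 177 days after the deed, outside the 15-day window, so it keeps its recording date; F relates back to 8/9/2022 (work commenced).
C is an owners-association assessment lien and takes priority over every other lien.
Ordering the rest by effective date: D (7/3/2022), E (7/7/2022), F (8/9/2022), A (3/26/2024), B (6/20/2024).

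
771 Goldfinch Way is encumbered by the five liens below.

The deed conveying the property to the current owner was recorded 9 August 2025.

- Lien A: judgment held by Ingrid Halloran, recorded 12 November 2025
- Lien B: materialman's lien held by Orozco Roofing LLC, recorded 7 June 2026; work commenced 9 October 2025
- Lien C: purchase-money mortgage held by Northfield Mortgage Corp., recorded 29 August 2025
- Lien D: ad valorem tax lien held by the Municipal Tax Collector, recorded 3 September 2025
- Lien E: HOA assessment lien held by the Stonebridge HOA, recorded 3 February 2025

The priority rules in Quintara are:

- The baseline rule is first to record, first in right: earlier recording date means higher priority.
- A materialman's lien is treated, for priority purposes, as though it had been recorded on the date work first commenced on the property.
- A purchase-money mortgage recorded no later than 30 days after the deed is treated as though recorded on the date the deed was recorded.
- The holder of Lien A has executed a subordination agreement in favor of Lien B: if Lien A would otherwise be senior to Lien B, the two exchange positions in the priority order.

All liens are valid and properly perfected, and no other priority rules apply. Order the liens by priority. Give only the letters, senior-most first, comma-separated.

E, C, D, B, A

Adjusting effective dates: B's effective date is 9 October 2025, when work began; C's effective date is the deed date, 9 August 2025.
By effective date: E (3 February 2025), C (9 August 2025), D (3 September 2025), B (9 October 2025), A (12 November 2025).
A is already junior to B, so the subordination agreement changes nothing.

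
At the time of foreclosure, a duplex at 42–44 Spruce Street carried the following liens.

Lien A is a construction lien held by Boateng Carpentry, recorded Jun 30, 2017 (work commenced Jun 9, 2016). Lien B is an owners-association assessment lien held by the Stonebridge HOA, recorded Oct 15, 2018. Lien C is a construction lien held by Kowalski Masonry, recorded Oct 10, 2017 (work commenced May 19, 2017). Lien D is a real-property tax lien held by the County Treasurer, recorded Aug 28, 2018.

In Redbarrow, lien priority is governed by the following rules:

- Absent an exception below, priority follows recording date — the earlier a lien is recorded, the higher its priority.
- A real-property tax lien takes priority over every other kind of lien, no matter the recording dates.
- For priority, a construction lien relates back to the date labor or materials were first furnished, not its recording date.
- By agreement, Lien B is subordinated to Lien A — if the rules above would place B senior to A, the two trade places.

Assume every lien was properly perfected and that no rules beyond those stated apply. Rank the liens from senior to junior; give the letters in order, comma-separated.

Effective dates after the stated exceptions: A is treated as recorded Jun 9, 2016, the work-commencement date; C's effective date is May 19, 2017, when work began.
As a real-property tax lien, D is senior to every other lien.
Remaining liens by effective date: A (Jun 9, 2016), C (May 19, 2017), B (Oct 15, 2018).
B already ranks below A; the subordination has no effect.

D, A, C, B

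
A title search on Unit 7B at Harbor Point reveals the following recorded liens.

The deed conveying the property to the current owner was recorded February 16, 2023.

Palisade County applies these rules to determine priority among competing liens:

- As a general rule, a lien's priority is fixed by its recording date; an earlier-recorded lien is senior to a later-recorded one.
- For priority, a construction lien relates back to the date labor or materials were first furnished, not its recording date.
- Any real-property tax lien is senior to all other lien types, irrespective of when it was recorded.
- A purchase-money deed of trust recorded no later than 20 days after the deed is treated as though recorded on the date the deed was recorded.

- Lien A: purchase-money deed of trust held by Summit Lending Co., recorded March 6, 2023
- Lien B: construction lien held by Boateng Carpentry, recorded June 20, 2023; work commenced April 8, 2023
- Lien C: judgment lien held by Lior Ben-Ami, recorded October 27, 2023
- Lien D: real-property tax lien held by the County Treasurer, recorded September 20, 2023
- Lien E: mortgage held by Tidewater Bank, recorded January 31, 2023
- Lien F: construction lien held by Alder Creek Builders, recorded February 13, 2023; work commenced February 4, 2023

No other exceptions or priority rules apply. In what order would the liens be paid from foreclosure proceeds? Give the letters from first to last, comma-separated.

Adjusting effective dates: A's effective date is the deed date, February 16, 2023; B is treated as recorded April 8, 2023, the work-commencement date; F's effective date is February 4, 2023, when work began.
D is a real-property tax lien, so it outranks all other liens regardless of date.
Ordering the rest by effective date: E (January 31, 2023), F (February 4, 2023), A (February 16, 2023), B (April 8, 2023), C (October 27, 2023).

D, E, F, A, B, C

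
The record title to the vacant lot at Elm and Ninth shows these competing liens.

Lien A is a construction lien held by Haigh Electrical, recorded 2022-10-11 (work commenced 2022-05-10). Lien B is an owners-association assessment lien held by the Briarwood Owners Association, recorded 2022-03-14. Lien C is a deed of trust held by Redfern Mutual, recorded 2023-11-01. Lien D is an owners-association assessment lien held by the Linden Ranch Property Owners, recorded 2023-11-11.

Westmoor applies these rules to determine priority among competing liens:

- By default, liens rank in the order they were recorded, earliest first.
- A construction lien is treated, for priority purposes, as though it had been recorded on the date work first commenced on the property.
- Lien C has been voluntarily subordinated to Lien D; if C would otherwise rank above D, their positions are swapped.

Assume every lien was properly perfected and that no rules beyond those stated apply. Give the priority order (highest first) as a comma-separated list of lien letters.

Adjusting effective dates: A is treated as recorded 2022-05-10, the work-commencement date.
Sorted by effective date: B (2022-03-14), A (2022-05-10), C (2023-11-01), D (2023-11-11).
C would otherwise be senior to D, so under the subordination agreement C and D exchange positions.

B, A, D, C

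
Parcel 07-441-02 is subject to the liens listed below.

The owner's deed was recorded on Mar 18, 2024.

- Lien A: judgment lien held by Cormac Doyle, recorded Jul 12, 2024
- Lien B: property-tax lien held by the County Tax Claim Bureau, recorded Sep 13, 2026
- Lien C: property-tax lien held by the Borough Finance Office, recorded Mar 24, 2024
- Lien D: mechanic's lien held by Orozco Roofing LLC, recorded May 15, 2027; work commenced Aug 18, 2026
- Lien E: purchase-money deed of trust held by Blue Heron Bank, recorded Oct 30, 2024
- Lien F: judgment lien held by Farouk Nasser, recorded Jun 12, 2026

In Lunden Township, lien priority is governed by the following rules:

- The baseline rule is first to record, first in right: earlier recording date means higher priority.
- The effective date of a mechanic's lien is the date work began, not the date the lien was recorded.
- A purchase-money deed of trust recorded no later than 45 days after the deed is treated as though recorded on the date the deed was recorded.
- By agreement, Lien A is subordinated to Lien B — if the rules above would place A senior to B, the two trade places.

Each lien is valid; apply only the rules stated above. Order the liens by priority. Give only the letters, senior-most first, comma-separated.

C, B, E, F, D, A

First, effective dates: D's effective date is Aug 18, 2026, when work began; E missed the 45-day window (226 days after the deed), so its recording date stands.
Sorted by effective date: C (Mar 24, 2024), A (Jul 12, 2024), E (Oct 30, 2024), F (Jun 12, 2026), D (Aug 18, 2026), B (Sep 13, 2026).
A is senior to B before the subordination, so the two trade places.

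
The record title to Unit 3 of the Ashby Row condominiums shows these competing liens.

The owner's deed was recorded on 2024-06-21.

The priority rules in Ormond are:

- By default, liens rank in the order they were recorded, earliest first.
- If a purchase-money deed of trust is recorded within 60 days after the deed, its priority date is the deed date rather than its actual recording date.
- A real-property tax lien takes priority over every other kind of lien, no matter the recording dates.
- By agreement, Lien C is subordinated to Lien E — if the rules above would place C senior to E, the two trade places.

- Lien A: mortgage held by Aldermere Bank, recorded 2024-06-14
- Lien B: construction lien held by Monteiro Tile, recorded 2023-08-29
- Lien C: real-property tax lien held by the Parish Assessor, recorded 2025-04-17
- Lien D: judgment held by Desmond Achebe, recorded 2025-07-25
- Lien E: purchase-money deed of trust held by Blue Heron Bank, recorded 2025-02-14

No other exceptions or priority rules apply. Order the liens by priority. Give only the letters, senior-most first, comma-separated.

Effective dates after the stated exceptions: E missed the 60-day window (238 days after the deed), so its recording date stands.
C is a real-property tax lien and takes priority over every other lien.
The other liens, earliest effective date first: B (2023-08-29), A (2024-06-14), E (2025-02-14), D (2025-07-25).
Because C would otherwise rank above E, the subordination swaps them.

E, B, A, C, D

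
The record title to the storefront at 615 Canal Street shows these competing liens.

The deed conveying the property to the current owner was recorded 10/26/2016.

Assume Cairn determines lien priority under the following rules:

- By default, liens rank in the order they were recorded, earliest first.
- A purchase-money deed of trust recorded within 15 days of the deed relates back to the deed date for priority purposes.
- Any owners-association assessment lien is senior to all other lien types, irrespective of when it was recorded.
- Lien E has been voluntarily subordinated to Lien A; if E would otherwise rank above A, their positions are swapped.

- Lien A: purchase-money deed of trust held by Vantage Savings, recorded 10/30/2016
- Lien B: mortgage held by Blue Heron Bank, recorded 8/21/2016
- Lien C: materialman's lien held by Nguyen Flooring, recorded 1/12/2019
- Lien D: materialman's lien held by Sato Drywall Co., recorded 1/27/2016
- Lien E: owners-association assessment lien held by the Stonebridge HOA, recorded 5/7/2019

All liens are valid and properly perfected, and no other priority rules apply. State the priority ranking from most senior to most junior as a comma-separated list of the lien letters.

Effective dates after the stated exceptions: A was recorded within the 15-day window, so its effective date is the deed date 10/26/2016.
As an owners-association assessment lien, E is senior to every other lien.
Among the remaining liens, by effective date: D (1/27/2016), B (8/21/2016), A (10/26/2016), C (1/12/2019).
Because E would otherwise rank above A, the subordination swaps them.

A, D, B, E, C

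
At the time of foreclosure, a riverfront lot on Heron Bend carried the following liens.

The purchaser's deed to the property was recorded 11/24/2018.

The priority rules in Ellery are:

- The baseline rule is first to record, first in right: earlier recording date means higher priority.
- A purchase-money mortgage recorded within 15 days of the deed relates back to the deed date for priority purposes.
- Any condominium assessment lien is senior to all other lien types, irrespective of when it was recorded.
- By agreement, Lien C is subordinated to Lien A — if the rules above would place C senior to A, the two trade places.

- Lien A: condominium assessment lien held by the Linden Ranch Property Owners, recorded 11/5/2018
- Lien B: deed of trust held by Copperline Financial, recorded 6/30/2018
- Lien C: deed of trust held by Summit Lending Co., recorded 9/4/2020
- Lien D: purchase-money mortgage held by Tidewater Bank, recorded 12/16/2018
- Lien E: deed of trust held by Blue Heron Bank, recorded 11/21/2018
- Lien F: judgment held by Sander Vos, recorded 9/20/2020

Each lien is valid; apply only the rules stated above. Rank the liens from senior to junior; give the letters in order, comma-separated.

A, B, E, D, C, F

First, effective dates: D missed the 15-day window (22 days after the deed), so its recording date stands.
A is a condominium assessment lien, so it outranks all other liens regardless of date.
Remaining liens by effective date: B (6/30/2018), E (11/21/2018), D (12/16/2018), C (9/4/2020), F (9/20/2020).
C already ranks below A; the subordination has no effect.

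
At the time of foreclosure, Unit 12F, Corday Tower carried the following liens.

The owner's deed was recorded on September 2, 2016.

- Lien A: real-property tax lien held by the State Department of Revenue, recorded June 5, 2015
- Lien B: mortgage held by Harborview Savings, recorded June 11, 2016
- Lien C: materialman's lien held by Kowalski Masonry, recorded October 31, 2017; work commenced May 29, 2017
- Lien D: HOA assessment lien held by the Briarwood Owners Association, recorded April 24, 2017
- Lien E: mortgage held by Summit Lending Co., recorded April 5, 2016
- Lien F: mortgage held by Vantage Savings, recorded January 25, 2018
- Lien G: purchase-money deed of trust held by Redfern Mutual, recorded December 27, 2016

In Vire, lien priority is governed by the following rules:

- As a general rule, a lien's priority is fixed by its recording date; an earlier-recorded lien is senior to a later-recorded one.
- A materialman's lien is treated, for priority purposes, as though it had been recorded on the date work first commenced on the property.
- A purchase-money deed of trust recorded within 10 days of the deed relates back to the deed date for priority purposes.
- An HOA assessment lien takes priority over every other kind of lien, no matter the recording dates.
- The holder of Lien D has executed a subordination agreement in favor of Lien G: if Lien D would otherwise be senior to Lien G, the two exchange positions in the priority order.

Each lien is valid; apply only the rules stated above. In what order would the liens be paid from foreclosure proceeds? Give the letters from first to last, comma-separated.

G, A, E, B, D, C, F

First, effective dates: C's effective date is May 29, 2017, when work began; G was recorded 116 days after the deed — beyond 10 days — so no relation-back applies.
D is an HOA assessment lien and takes priority over every other lien.
Remaining liens by effective date: A (June 5, 2015), E (April 5, 2016), B (June 11, 2016), G (December 27, 2016), C (May 29, 2017), F (January 25, 2018).
D would otherwise be senior to G, so under the subordination agreement D and G exchange positions.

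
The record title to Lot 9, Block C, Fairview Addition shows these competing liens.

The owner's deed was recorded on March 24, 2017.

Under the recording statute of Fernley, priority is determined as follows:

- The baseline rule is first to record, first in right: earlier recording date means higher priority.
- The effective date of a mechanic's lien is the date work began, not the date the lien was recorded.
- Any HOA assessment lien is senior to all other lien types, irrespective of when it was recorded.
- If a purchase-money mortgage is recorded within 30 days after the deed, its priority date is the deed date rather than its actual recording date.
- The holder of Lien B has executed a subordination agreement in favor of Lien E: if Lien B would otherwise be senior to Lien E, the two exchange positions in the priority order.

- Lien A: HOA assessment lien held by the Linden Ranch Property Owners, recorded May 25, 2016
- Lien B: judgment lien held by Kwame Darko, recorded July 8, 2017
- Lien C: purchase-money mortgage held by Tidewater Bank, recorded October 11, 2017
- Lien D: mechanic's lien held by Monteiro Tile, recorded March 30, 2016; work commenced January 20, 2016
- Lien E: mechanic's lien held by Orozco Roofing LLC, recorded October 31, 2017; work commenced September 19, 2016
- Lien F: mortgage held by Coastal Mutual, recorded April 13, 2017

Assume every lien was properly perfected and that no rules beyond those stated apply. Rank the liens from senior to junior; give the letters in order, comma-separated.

Effective dates after the stated exceptions: C missed the 30-day window (201 days after the deed), so its recording date stands; D's effective date is January 20, 2016, when work began; E relates back to September 19, 2016 (work commenced).
A is an HOA assessment lien, so it outranks all other liens regardless of date.
Remaining liens by effective date: D (January 20, 2016), E (September 19, 2016), F (April 13, 2017), B (July 8, 2017), C (October 11, 2017).
B already ranks below E; the subordination has no effect.

A, D, E, F, B, C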